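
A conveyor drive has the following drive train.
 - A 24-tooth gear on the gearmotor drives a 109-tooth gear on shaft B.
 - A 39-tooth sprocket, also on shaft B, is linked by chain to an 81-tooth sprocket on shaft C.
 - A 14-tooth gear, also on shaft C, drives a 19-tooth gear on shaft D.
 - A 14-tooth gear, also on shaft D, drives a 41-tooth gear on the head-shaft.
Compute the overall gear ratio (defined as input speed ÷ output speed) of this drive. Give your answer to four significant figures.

37.49

Each stage contributes driven/driver: gear mesh 109/24 = 4.5417, chain 81/39 = 2.0769, gear mesh 19/14 = 1.3571, gear mesh 41/14 = 2.9286.
Overall: 4.5417 × 2.0769 × 1.3571 × 2.9286 = 37.49.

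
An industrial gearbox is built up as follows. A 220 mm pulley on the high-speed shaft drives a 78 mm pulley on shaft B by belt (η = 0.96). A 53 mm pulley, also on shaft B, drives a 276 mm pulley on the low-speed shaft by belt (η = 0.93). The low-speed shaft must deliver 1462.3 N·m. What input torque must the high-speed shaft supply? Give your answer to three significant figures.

Overall ratio R = 0.35455 × 5.2075 = 1.8463; overall efficiency η = 0.96 × 0.93 = 0.8928.
Input torque = output torque / (R × η) = 1462.3 / (1.8463 × 0.8928) = 887.11 N·m.

887 N·m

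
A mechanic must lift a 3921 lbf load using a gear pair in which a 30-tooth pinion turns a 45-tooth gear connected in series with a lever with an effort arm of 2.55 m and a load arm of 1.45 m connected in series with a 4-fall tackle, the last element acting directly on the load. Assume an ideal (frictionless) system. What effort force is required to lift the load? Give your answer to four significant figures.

371.6 lbf

Gear pair MA = 45/30 = 1.5.
Lever MA = effort arm / load arm = 2.55/1.45 = 1.7586.
Block-and-tackle MA = number of supporting rope parts = 4.
Combined ideal MA = 1.5 × 1.7586 × 4 = 10.552.
Effort = load / MA = 3921 / 10.552 = 371.6 lbf.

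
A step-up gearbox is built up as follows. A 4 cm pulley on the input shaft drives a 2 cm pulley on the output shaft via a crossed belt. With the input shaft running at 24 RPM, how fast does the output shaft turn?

the input shaft → the output shaft (belt, 2/4): 24 ÷ 0.5 = 48 RPM

48 RPM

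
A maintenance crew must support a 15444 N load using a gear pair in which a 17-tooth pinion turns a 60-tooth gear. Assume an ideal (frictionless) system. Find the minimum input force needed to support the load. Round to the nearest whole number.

4376 N

Gear pair MA = 60/17 = 3.5294.
Effort = load / MA = 15444 / 3.5294 = 4375.8 N.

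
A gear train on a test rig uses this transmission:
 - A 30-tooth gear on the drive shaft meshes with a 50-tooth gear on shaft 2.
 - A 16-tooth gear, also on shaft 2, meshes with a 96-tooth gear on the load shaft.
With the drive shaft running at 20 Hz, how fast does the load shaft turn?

2 Hz

the drive shaft → shaft 2 (gear mesh, 50/30): 20 ÷ 1.6667 = 12 Hz
shaft 2 → the load shaft (gear mesh, 96/16): 12 ÷ 6 = 2 Hz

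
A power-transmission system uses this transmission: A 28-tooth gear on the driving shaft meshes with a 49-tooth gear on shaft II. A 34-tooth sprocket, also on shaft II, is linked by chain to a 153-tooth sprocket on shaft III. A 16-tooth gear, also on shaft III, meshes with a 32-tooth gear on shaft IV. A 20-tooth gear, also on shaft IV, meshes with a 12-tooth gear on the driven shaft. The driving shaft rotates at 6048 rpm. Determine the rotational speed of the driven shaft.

640 rpm

gear mesh 49/28 = 1.75 → 6048/1.75 = 3456 rpm
chain 153/34 = 4.5 → 3456/4.5 = 768 rpm
gear mesh 32/16 = 2 → 768/2 = 384 rpm
gear mesh 12/20 = 0.6 → 384/0.6 = 640 rpm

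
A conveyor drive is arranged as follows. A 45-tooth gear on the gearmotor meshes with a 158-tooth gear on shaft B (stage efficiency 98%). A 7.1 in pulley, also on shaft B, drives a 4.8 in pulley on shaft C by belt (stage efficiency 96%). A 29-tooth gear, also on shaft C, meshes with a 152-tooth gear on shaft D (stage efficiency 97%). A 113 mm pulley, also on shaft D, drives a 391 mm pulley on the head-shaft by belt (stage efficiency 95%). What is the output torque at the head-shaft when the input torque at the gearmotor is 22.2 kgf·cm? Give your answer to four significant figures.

828.5 kgf·cm

Gear mesh: ratio = 158/45 = 3.5111; torque at shaft B = 22.2 × 3.5111 × 0.98 = 76.388 kgf·cm.
Belt: ratio = 4.8/7.1 = 0.67606; torque at shaft C = 76.388 × 0.67606 × 0.96 = 49.577 kgf·cm.
Gear mesh: ratio = 152/29 = 5.2414; torque at shaft D = 49.577 × 5.2414 × 0.97 = 252.05 kgf·cm.
Belt: ratio = 391/113 = 3.4602; torque at the head-shaft = 252.05 × 3.4602 × 0.95 = 828.55 kgf·cm.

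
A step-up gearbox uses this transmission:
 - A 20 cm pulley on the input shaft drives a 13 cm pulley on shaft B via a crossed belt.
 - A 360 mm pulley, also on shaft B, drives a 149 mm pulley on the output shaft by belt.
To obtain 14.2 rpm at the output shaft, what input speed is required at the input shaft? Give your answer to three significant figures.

Overall ratio R = 0.65 × 0.41389 = 0.26903.
Required input speed = output speed × R = 14.2 × 0.26903 = 3.8202 rpm.

3.82 rpm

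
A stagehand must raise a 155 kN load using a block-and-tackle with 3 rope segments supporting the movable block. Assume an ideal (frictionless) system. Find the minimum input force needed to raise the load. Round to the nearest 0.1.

Block-and-tackle MA = number of supporting rope parts = 3.
Effort = load / MA = 155 / 3 = 51.667 kN.

51.7 kN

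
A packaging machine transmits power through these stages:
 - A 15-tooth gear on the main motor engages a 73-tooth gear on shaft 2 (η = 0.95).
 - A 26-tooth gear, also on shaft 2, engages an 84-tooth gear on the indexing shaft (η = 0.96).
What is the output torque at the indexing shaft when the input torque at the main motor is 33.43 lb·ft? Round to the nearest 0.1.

After the gear mesh (73/15): 33.43 × 4.8667 × 0.95 = 154.56 lb·ft
After the gear mesh (84/26): 154.56 × 3.2308 × 0.96 = 479.37 lb·ft

479.4 lb·ft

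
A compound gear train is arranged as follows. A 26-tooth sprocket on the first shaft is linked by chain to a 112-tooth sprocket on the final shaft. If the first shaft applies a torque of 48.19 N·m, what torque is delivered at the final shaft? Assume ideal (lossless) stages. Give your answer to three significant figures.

208 N·m

chain 112/26 = 4.3077 → τ = 48.19·4.3077 = 207.59 N·m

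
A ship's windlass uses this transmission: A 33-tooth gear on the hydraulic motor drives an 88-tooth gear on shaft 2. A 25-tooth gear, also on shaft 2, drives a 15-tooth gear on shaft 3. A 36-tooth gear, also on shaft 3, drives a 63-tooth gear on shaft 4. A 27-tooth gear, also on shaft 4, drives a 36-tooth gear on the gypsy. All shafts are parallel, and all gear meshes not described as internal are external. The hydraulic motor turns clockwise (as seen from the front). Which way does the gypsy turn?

the hydraulic motor → shaft 2: external mesh, 1 reversal → CCW.
shaft 2 → shaft 3: external mesh, 1 reversal → CW.
shaft 3 → shaft 4: external mesh, 1 reversal → CCW.
shaft 4 → the gypsy: external mesh, 1 reversal → CW.
4 reversals in total — an even number — so the gypsy turns the same way as the hydraulic motor.

clockwise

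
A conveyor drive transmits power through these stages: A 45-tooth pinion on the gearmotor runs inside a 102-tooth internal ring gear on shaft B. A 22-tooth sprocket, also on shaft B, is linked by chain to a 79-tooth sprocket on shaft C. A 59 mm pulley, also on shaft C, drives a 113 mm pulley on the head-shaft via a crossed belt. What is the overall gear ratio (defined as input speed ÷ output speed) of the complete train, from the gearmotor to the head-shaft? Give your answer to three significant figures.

15.6

Each stage contributes driven/driver: internal gear 102/45 = 2.2667, chain 79/22 = 3.5909, belt 113/59 = 1.9153.
Overall: 2.2667 × 3.5909 × 1.9153 = 15.589.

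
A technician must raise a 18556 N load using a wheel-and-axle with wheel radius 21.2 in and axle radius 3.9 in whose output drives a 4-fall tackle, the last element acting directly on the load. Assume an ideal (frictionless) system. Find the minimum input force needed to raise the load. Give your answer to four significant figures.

Wheel-and-axle MA = R/r = 21.2/3.9 = 5.4359.
Block-and-tackle MA = number of supporting rope parts = 4.
Combined ideal MA = 5.4359 × 4 = 21.744.
Effort = load / MA = 18556 / 21.744 = 853.4 N.

853.4 N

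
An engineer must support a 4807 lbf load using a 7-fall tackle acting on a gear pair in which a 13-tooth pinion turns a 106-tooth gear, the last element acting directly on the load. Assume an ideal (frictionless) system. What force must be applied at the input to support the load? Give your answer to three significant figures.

Block-and-tackle MA = number of supporting rope parts = 7.
Gear pair MA = 106/13 = 8.1538.
Combined ideal MA = 7 × 8.1538 = 57.077.
Effort = load / MA = 4807 / 57.077 = 84.22 lbf.

84.2 lbf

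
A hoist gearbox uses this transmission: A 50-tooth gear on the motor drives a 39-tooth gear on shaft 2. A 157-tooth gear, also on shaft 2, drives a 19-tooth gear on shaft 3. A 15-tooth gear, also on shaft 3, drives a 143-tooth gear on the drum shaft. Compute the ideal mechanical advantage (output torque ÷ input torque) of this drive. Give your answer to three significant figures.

0.900

Each stage contributes driven/driver: gear mesh 39/50 = 0.78, gear mesh 19/157 = 0.12102, gear mesh 143/15 = 9.5333.
Overall: 0.78 × 0.12102 × 9.5333 = 0.8999.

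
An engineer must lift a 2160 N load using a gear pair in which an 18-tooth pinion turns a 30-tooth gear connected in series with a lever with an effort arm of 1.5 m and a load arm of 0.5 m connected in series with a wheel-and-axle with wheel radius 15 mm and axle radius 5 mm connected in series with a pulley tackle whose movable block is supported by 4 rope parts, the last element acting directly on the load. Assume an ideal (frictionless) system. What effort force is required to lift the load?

Gear pair MA = 30/18 = 1.6667.
Lever MA = effort arm / load arm = 1.5/0.5 = 3.
Wheel-and-axle MA = R/r = 15/5 = 3.
Block-and-tackle MA = number of supporting rope parts = 4.
Combined ideal MA = 1.6667 × 3 × 3 × 4 = 60.
Effort = load / MA = 2160 / 60 = 36 N.

36 N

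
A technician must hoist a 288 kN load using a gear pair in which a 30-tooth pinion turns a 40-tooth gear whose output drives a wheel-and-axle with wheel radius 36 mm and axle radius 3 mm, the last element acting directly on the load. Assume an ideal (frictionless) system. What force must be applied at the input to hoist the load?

Gear pair MA = 40/30 = 1.3333.
Wheel-and-axle MA = R/r = 36/3 = 12.
Combined ideal MA = 1.3333 × 12 = 16.
Effort = load / MA = 288 / 16 = 18 kN.

18 kN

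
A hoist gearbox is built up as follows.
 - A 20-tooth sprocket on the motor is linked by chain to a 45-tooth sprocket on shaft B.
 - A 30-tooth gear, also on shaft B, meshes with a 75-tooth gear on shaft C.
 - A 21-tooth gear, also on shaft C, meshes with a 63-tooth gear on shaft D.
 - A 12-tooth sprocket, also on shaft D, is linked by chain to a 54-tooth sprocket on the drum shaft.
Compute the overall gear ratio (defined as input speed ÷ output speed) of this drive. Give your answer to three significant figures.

Each stage contributes driven/driver: chain 45/20 = 2.25, gear mesh 75/30 = 2.5, gear mesh 63/21 = 3, chain 54/12 = 4.5.
Overall: 2.25 × 2.5 × 3 × 4.5 = 75.938.

75.9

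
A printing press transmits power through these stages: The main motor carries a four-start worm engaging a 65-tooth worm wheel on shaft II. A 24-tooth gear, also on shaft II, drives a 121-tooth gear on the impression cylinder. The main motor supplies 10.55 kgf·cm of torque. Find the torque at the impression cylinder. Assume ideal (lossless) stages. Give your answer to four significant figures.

864.3 kgf·cm

worm 65/4 = 16.25 → τ = 10.55·16.25 = 171.44 kgf·cm
gear mesh 121/24 = 5.0417 → τ = 171.44·5.0417 = 864.33 kgf·cm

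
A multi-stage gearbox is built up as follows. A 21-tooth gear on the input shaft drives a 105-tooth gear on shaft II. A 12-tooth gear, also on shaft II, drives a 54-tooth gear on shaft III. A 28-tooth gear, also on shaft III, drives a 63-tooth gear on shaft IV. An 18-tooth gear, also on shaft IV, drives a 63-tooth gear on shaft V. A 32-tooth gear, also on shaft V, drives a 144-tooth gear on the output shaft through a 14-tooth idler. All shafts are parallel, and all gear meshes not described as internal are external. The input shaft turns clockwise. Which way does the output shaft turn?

clockwise

the input shaft → shaft II: external mesh, 1 reversal → CCW.
shaft II → shaft III: external mesh, 1 reversal → CW.
shaft III → shaft IV: external mesh, 1 reversal → CCW.
shaft IV → shaft V: external mesh, 1 reversal → CW.
shaft V → the output shaft: driver → idler → driven is 2 external meshes, 2 reversals → CW.
6 reversals in total — an even number — so the output shaft turns the same way as the input shaft.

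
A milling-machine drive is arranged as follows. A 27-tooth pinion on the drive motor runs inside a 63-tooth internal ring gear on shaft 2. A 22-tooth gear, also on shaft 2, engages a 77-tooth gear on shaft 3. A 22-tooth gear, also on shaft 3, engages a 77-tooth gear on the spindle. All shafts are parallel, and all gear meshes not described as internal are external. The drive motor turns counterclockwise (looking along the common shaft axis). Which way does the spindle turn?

the drive motor → shaft 2: internal mesh, same direction → CCW.
shaft 2 → shaft 3: external mesh, 1 reversal → CW.
shaft 3 → the spindle: external mesh, 1 reversal → CCW.
2 reversals in total — an even number — so the spindle turns the same way as the drive motor.

counterclockwise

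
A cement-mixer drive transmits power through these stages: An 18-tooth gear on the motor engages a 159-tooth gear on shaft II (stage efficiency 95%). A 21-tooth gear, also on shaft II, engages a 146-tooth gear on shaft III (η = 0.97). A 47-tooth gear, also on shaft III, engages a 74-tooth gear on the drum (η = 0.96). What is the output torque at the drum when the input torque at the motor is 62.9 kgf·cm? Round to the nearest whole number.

After the gear mesh (159/18): 62.9 × 8.8333 × 0.95 = 527.84 kgf·cm
After the gear mesh (146/21): 527.84 × 6.9524 × 0.97 = 3559.6 kgf·cm
After the gear mesh (74/47): 3559.6 × 1.5745 × 0.96 = 5380.3 kgf·cm

5380 kgf·cm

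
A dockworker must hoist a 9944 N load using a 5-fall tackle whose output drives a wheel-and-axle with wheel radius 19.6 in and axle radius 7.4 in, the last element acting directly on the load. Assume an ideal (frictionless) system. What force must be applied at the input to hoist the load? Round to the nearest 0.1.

750.9 N

Block-and-tackle MA = number of supporting rope parts = 5.
Wheel-and-axle MA = R/r = 19.6/7.4 = 2.6486.
Combined ideal MA = 5 × 2.6486 = 13.243.
Effort = load / MA = 9944 / 13.243 = 750.87 N.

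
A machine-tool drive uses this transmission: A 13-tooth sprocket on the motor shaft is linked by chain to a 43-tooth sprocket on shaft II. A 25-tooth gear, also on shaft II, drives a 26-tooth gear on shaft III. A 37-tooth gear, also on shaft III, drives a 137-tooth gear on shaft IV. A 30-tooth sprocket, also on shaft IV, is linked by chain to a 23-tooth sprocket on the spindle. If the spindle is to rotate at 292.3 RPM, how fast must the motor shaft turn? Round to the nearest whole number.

Overall ratio R = 3.3077 × 1.04 × 3.7027 × 0.76667 = 9.7653.
Required input speed = output speed × R = 292.3 × 9.7653 = 2854.4 RPM.

2854 RPM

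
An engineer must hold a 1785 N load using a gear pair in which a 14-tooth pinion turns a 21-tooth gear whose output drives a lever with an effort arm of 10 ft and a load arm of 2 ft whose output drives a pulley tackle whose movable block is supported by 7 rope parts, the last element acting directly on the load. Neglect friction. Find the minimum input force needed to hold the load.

Gear pair MA = 21/14 = 1.5.
Lever MA = effort arm / load arm = 10/2 = 5.
Block-and-tackle MA = number of supporting rope parts = 7.
Combined ideal MA = 1.5 × 5 × 7 = 52.5.
Effort = load / MA = 1785 / 52.5 = 34 N.

34 N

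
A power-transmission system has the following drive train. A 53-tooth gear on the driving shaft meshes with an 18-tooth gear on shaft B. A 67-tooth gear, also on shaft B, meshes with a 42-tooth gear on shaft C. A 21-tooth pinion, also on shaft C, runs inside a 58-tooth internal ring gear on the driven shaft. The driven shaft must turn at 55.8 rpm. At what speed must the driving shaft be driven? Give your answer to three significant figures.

32.8 rpm

Overall ratio R = 0.33962 × 0.62687 × 2.7619 = 0.588.
Required input speed = output speed × R = 55.8 × 0.588 = 32.811 rpm.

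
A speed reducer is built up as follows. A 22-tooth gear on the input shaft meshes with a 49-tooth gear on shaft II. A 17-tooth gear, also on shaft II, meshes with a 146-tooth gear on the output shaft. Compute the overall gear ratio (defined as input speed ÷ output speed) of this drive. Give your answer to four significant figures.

Each stage contributes driven/driver: gear mesh 49/22 = 2.2273, gear mesh 146/17 = 8.5882.
Overall: 2.2273 × 8.5882 = 19.128.

19.13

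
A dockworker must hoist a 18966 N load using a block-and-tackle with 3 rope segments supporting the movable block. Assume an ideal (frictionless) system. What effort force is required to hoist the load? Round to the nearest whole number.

6322 N

Block-and-tackle MA = number of supporting rope parts = 3.
Effort = load / MA = 18966 / 3 = 6322 N.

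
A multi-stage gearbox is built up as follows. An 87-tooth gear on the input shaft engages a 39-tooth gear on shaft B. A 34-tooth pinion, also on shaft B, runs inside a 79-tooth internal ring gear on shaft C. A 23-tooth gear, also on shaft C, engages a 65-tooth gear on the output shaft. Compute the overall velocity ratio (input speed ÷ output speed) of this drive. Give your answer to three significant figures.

2.94

Each stage contributes driven/driver: gear mesh 39/87 = 0.44828, internal gear 79/34 = 2.3235, gear mesh 65/23 = 2.8261.
Overall: 0.44828 × 2.3235 × 2.8261 = 2.9436.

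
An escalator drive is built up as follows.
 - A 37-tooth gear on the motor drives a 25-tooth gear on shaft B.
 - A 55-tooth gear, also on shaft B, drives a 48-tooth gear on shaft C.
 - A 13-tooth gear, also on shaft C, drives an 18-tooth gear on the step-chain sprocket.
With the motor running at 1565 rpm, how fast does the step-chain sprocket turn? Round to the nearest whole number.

1917 rpm

the motor → shaft B (gear mesh, 25/37): 1565 ÷ 0.67568 = 2316.2 rpm
shaft B → shaft C (gear mesh, 48/55): 2316.2 ÷ 0.87273 = 2654 rpm
shaft C → the step-chain sprocket (gear mesh, 18/13): 2654 ÷ 1.3846 = 1916.8 rpm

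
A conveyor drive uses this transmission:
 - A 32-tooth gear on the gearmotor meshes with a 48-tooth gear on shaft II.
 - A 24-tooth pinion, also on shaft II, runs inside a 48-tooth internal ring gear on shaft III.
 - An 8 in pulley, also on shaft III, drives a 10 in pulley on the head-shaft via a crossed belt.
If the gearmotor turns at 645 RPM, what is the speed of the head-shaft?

172 RPM

Gear mesh: ratio = 48/32 = 1.5, so shaft II turns at 645 / 1.5 = 430 RPM.
Internal gear: ratio = 48/24 = 2, so shaft III turns at 430 / 2 = 215 RPM.
Belt: ratio = 10/8 = 1.25, so the head-shaft turns at 215 / 1.25 = 172 RPM.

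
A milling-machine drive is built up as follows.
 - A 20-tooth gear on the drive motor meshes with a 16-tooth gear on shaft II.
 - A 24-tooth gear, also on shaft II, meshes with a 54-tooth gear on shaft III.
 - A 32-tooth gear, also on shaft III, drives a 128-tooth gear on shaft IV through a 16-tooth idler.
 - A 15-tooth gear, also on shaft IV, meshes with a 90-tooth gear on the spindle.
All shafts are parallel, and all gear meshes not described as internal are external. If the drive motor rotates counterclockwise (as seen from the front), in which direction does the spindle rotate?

clockwise

the drive motor → shaft II: external mesh, 1 reversal → CW.
shaft II → shaft III: external mesh, 1 reversal → CCW.
shaft III → shaft IV: driver → idler → driven is 2 external meshes, 2 reversals → CCW.
shaft IV → the spindle: external mesh, 1 reversal → CW.
5 reversals in total — an odd number — so the spindle turns opposite to the drive motor.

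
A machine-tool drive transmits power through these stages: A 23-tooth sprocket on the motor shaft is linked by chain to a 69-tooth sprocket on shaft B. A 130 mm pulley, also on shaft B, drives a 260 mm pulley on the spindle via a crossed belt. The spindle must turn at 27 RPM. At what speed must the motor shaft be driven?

Overall ratio R = 3 × 2 = 6.
Required input speed = output speed × R = 27 × 6 = 162 RPM.

162 RPM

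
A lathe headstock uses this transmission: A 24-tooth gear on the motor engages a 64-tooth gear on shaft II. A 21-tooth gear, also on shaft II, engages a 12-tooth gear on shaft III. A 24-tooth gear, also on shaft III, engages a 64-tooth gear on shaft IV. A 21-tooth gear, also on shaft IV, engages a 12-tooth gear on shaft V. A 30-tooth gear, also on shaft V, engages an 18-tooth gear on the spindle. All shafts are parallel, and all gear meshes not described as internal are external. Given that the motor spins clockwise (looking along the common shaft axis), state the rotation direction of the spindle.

the motor → shaft II: external mesh, 1 reversal → CCW.
shaft II → shaft III: external mesh, 1 reversal → CW.
shaft III → shaft IV: external mesh, 1 reversal → CCW.
shaft IV → shaft V: external mesh, 1 reversal → CW.
shaft V → the spindle: external mesh, 1 reversal → CCW.
5 reversals in total — an odd number — so the spindle turns opposite to the motor.

counterclockwise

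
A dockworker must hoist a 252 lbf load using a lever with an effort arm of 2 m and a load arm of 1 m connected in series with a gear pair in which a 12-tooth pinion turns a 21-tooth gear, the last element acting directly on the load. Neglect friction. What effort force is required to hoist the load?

72 lbf

Lever MA = effort arm / load arm = 2/1 = 2.
Gear pair MA = 21/12 = 1.75.
Combined ideal MA = 2 × 1.75 = 3.5.
Effort = load / MA = 252 / 3.5 = 72 lbf.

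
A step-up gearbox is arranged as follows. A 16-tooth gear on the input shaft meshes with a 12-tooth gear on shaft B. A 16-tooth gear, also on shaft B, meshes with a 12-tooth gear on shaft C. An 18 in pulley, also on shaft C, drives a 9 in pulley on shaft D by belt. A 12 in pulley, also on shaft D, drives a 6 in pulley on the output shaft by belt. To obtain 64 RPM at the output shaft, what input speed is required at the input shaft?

9 RPM

Overall ratio R = 0.75 × 0.75 × 0.5 × 0.5 = 0.14062.
Required input speed = output speed × R = 64 × 0.14062 = 9 RPM.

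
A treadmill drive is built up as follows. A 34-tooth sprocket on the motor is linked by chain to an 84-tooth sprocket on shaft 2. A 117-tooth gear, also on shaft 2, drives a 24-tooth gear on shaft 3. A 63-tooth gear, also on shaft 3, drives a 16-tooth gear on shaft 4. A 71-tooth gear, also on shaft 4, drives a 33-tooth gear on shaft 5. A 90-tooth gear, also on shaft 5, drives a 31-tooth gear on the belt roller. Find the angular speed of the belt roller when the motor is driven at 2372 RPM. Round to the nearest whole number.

115116 RPM

chain 84/34 = 2.4706 → 2372/2.4706 = 960.1 RPM
gear mesh 24/117 = 0.20513 → 960.1/0.20513 = 4680.5 RPM
gear mesh 16/63 = 0.25397 → 4680.5/0.25397 = 18429 RPM
gear mesh 33/71 = 0.46479 → 18429/0.46479 = 39651 RPM
gear mesh 31/90 = 0.34444 → 39651/0.34444 = 1.1512e+05 RPM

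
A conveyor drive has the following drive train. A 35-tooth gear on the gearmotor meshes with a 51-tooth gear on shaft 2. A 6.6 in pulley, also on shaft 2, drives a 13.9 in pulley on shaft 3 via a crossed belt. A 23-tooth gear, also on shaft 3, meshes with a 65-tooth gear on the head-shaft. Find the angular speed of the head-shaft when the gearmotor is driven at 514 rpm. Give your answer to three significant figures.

59.3 rpm

gear mesh 51/35 = 1.4571 → 514/1.4571 = 352.75 rpm
belt 13.9/6.6 = 2.1061 → 352.75/2.1061 = 167.49 rpm
gear mesh 65/23 = 2.8261 → 167.49/2.8261 = 59.266 rpm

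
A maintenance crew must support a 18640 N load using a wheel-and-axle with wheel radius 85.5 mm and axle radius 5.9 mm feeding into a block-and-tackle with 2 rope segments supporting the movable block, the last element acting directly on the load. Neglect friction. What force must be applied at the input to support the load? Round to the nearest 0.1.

643.1 N

Wheel-and-axle MA = R/r = 85.5/5.9 = 14.492.
Block-and-tackle MA = number of supporting rope parts = 2.
Combined ideal MA = 14.492 × 2 = 28.983.
Effort = load / MA = 18640 / 28.983 = 643.13 N.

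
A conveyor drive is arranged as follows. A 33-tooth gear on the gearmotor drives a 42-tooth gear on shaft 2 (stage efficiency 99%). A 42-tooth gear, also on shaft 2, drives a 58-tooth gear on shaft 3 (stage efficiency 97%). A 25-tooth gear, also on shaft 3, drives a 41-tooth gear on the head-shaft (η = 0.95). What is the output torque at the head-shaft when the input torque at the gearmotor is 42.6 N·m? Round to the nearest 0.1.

Gear mesh: ratio = 42/33 = 1.2727; torque at shaft 2 = 42.6 × 1.2727 × 0.99 = 53.676 N·m.
Gear mesh: ratio = 58/42 = 1.381; torque at shaft 3 = 53.676 × 1.381 × 0.97 = 71.9 N·m.
Gear mesh: ratio = 41/25 = 1.64; torque at the head-shaft = 71.9 × 1.64 × 0.95 = 112.02 N·m.

112.0 N·m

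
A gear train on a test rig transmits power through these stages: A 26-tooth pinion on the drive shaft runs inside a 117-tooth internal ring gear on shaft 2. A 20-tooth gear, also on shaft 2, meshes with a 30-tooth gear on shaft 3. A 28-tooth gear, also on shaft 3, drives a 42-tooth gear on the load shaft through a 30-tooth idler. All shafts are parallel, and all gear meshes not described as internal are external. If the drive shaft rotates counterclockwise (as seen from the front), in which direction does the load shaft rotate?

the drive shaft → shaft 2: internal mesh, same direction → CCW.
shaft 2 → shaft 3: external mesh, 1 reversal → CW.
shaft 3 → the load shaft: driver → idler → driven is 2 external meshes, 2 reversals → CW.
3 reversals in total — an odd number — so the load shaft turns opposite to the drive shaft.

clockwise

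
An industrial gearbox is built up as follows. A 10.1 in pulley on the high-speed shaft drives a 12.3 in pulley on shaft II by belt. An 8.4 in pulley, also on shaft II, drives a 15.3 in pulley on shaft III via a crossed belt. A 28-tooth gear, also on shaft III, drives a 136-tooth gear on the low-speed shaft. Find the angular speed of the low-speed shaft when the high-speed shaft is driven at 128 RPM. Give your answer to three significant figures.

11.9 RPM

belt 12.3/10.1 = 1.2178 → 128/1.2178 = 105.11 RPM
belt 15.3/8.4 = 1.8214 → 105.11/1.8214 = 57.705 RPM
gear mesh 136/28 = 4.8571 → 57.705/4.8571 = 11.88 RPM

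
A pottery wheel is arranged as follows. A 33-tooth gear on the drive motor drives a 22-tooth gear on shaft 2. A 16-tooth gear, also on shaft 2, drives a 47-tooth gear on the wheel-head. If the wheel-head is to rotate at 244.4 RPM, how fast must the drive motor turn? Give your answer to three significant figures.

Overall ratio R = 0.66667 × 2.9375 = 1.9583.
Required input speed = output speed × R = 244.4 × 1.9583 = 478.62 RPM.

479 RPM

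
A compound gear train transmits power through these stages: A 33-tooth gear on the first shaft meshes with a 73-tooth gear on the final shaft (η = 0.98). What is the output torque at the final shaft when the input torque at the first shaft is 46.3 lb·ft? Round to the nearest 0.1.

After the gear mesh (73/33): 46.3 × 2.2121 × 0.98 = 100.37 lb·ft

100.4 lb·ft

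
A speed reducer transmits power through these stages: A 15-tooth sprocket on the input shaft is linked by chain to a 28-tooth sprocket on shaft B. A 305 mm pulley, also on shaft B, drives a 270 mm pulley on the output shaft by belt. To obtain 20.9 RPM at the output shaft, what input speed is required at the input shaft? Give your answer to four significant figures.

Overall ratio R = 1.8667 × 0.88525 = 1.6525.
Required input speed = output speed × R = 20.9 × 1.6525 = 34.536 RPM.

34.54 RPM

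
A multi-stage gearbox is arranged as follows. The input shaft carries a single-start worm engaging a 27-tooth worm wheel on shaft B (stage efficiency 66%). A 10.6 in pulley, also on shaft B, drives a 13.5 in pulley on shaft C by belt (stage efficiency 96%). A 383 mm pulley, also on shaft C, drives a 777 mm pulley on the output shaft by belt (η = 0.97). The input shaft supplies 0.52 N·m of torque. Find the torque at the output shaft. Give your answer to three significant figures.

22.3 N·m

After the worm (27/1): 0.52 × 27 × 0.66 = 9.2664 N·m
After the belt (13.5/10.6): 9.2664 × 1.2736 × 0.96 = 11.329 N·m
After the belt (777/383): 11.329 × 2.0287 × 0.97 = 22.295 N·m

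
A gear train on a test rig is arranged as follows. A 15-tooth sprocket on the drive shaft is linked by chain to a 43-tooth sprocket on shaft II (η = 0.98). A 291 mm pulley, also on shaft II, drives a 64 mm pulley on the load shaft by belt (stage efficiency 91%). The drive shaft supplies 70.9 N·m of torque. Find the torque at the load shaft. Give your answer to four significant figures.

39.86 N·m

chain 43/15 = 2.8667 → τ = 70.9·2.8667·0.98 = 199.18 N·m
belt 64/291 = 0.21993 → τ = 199.18·0.21993·0.91 = 39.864 N·m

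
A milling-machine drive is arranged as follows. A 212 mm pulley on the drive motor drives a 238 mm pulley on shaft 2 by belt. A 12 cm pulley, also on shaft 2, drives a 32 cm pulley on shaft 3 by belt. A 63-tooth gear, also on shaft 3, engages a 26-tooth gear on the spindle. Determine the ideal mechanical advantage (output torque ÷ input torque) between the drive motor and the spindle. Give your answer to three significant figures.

1.24

Each stage contributes driven/driver: belt 238/212 = 1.1226, belt 32/12 = 2.6667, gear mesh 26/63 = 0.4127.
Overall: 1.1226 × 2.6667 × 0.4127 = 1.2355.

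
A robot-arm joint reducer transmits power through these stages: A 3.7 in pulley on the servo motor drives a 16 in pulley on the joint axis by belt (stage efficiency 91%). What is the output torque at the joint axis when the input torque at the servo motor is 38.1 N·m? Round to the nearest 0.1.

Belt: ratio = 16/3.7 = 4.3243; torque at the joint axis = 38.1 × 4.3243 × 0.91 = 149.93 N·m.

149.9 N·m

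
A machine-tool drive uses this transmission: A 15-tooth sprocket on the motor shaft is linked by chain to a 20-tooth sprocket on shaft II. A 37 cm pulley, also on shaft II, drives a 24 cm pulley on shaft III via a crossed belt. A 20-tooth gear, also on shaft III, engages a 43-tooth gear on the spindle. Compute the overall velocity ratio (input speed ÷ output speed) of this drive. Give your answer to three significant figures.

Each stage contributes driven/driver: chain 20/15 = 1.3333, belt 24/37 = 0.64865, gear mesh 43/20 = 2.15.
Overall: 1.3333 × 0.64865 × 2.15 = 1.8595.

1.86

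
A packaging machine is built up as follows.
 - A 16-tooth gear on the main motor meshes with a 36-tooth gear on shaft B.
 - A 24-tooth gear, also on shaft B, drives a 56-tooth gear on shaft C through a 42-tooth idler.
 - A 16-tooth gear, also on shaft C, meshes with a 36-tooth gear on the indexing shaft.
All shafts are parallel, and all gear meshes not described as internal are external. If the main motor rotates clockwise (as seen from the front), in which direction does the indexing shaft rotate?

clockwise

the main motor → shaft B: external mesh, 1 reversal → CCW.
shaft B → shaft C: driver → idler → driven is 2 external meshes, 2 reversals → CCW.
shaft C → the indexing shaft: external mesh, 1 reversal → CW.
4 reversals in total — an even number — so the indexing shaft turns the same way as the main motor.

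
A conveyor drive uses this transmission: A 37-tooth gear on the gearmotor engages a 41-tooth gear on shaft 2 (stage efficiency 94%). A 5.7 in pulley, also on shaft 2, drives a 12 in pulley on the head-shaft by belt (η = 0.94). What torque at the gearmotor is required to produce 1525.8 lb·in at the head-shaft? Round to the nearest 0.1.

Overall ratio R = 1.1081 × 2.1053 = 2.3329; overall efficiency η = 0.94 × 0.94 = 0.8836.
Input torque = output torque / (R × η) = 1525.8 / (2.3329 × 0.8836) = 740.21 lb·in.

740.2 lb·in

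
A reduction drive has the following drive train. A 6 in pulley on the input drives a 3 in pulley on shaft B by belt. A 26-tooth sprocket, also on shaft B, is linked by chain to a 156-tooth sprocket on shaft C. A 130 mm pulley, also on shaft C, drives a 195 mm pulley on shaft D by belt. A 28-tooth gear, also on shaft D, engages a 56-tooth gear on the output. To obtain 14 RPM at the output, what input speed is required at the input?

Overall ratio R = 0.5 × 6 × 1.5 × 2 = 9.
Required input speed = output speed × R = 14 × 9 = 126 RPM.

126 RPM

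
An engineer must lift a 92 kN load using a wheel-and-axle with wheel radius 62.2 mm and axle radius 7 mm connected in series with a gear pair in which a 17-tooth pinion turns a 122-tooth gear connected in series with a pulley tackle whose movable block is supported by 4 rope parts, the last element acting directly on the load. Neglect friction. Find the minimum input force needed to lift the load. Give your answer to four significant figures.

Wheel-and-axle MA = R/r = 62.2/7 = 8.8857.
Gear pair MA = 122/17 = 7.1765.
Block-and-tackle MA = number of supporting rope parts = 4.
Combined ideal MA = 8.8857 × 7.1765 × 4 = 255.07.
Effort = load / MA = 92 / 255.07 = 0.36068 kN.

0.3607 kN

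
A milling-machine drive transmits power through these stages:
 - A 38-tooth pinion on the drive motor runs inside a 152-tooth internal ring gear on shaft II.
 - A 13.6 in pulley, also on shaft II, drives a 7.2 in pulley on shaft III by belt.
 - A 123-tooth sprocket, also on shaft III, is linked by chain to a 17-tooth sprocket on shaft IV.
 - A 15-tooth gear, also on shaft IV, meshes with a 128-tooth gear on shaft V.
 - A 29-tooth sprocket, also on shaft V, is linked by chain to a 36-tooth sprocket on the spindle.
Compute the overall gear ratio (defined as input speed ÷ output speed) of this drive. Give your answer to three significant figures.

3.10

Each stage contributes driven/driver: internal gear 152/38 = 4, belt 7.2/13.6 = 0.52941, chain 17/123 = 0.13821, gear mesh 128/15 = 8.5333, chain 36/29 = 1.2414.
Overall: 4 × 0.52941 × 0.13821 × 8.5333 × 1.2414 = 3.1004.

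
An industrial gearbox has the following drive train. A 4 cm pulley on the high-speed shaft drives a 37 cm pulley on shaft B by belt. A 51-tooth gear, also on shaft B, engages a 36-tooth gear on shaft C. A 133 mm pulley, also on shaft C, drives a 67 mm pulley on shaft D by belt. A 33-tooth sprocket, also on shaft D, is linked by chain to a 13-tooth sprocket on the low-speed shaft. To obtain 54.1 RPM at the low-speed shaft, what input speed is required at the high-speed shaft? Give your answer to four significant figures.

70.10 RPM

Overall ratio R = 9.25 × 0.70588 × 0.50376 × 0.39394 = 1.2958.
Required input speed = output speed × R = 54.1 × 1.2958 = 70.101 RPM.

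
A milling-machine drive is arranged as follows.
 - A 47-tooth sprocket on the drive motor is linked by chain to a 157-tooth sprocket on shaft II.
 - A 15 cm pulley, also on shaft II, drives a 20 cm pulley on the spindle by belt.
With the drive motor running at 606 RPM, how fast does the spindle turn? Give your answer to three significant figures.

Chain: ratio = 157/47 = 3.3404, so shaft II turns at 606 / 3.3404 = 181.41 RPM.
Belt: ratio = 20/15 = 1.3333, so the spindle turns at 181.41 / 1.3333 = 136.06 RPM.

136 RPM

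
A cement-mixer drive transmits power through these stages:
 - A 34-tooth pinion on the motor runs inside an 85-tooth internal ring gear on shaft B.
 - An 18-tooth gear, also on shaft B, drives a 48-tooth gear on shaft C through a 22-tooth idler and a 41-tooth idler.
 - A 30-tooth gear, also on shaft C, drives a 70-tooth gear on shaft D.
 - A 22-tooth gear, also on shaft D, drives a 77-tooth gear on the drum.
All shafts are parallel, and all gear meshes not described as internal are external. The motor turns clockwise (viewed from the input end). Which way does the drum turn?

counterclockwise

the motor → shaft B: internal mesh, same direction → CW.
shaft B → shaft C: driver → idler → idler → driven is 3 external meshes, 3 reversals → CCW.
shaft C → shaft D: external mesh, 1 reversal → CW.
shaft D → the drum: external mesh, 1 reversal → CCW.
5 reversals in total — an odd number — so the drum turns opposite to the motor.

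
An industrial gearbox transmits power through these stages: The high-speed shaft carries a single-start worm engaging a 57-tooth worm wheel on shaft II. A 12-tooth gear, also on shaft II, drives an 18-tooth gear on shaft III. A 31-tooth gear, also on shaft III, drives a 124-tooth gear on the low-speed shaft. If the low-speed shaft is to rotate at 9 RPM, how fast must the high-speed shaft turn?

Overall ratio R = 57 × 1.5 × 4 = 342.
Required input speed = output speed × R = 9 × 342 = 3078 RPM.

3078 RPM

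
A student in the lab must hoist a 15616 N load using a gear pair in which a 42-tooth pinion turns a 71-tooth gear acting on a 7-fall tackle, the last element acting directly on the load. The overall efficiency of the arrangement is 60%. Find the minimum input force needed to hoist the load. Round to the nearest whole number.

Gear pair MA = 71/42 = 1.6905.
Block-and-tackle MA = number of supporting rope parts = 7.
Combined ideal MA = 1.6905 × 7 = 11.833.
Actual MA = 11.833 × 0.60 = 7.1.
Effort = load / actual MA = 15616 / 7.1 = 2199.4 N.

2199 N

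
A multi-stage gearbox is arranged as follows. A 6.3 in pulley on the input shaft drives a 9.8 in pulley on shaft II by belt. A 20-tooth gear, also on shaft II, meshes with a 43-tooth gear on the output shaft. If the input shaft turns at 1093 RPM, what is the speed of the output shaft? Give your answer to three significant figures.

327 RPM

the input shaft → shaft II (belt, 9.8/6.3): 1093 ÷ 1.5556 = 702.64 RPM
shaft II → the output shaft (gear mesh, 43/20): 702.64 ÷ 2.15 = 326.81 RPM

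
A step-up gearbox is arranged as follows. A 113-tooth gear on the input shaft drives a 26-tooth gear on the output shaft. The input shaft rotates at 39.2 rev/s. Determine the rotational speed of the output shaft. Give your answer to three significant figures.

gear mesh 26/113 = 0.23009 → 39.2/0.23009 = 170.37 rev/s

170 rev/s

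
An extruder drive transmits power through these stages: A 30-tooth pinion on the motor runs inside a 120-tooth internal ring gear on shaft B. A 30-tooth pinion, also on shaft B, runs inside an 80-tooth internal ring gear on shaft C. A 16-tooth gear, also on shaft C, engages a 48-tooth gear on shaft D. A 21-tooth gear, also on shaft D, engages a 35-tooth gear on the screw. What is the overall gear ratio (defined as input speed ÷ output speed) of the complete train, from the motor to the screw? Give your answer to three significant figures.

53.3

Each stage contributes driven/driver: internal gear 120/30 = 4, internal gear 80/30 = 2.6667, gear mesh 48/16 = 3, gear mesh 35/21 = 1.6667.
Overall: 4 × 2.6667 × 3 × 1.6667 = 53.333.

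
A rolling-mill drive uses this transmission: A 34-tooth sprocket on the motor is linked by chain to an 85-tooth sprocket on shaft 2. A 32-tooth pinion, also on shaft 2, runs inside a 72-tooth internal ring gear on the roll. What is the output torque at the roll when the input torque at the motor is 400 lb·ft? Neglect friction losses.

2250 lb·ft

After the chain (85/34): 400 × 2.5 = 1000 lb·ft
After the internal gear (72/32): 1000 × 2.25 = 2250 lb·ft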